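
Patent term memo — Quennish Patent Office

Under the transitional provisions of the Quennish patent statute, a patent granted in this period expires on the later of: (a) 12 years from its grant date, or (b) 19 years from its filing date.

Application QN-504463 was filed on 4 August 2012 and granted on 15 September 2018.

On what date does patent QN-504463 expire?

(a) grant + 12 years → 15 September 2030.
(b) filing + 19 years → 4 August 2031.
Later of the two: 4 August 2031.

August 4, 2031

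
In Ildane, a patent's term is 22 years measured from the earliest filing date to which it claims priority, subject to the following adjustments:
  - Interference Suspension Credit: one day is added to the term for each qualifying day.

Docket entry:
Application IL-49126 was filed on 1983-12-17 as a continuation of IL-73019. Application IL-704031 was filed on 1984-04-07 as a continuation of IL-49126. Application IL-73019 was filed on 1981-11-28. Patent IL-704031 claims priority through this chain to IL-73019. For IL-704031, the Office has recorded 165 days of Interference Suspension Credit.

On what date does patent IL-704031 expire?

Earliest priority filing: 28 November 1981.
Base term: 28 November 1981 + 22 years → 28 November 2003.
Interference Suspension Credit: +165 days → 11 May 2004.

2004-05-11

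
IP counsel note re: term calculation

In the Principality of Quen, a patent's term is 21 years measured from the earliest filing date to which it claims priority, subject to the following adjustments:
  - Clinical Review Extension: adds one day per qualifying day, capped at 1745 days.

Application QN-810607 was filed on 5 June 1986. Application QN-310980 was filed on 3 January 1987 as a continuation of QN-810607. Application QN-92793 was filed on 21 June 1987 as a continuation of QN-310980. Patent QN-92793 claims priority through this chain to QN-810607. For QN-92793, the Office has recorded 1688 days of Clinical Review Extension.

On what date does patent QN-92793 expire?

January 18, 2012

Earliest priority filing: 5 June 1986.
Base term: 5 June 1986 + 21 years → 5 June 2007.
Clinical Review Extension: 1688 days (within the 1745-day cap) → +1688 days → 18 January 2012.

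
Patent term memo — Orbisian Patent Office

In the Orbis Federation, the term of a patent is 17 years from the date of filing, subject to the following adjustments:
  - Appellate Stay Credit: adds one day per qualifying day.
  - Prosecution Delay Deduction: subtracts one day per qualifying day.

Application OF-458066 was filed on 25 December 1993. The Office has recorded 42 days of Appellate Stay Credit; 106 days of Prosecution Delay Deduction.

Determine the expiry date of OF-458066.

Base term: filing date + 17 years → 25 December 2010.
Appellate Stay Credit: +42 days → 5 February 2011.
Prosecution Delay Deduction: −106 days → 22 October 2010.

October 22, 2010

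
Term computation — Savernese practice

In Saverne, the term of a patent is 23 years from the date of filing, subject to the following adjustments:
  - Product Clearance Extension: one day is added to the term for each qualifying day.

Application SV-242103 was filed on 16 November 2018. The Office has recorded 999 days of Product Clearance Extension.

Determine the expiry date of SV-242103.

August 11, 2044

Base term: filing date + 23 years → 16 November 2041.
Product Clearance Extension: +999 days → 11 August 2044.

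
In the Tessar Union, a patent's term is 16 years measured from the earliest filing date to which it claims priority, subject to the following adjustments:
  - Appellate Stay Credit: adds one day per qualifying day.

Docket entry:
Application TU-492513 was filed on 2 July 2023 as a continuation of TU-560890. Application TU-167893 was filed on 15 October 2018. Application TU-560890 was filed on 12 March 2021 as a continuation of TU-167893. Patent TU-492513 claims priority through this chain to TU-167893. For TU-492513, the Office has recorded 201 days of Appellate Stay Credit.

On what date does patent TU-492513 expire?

2035-05-04

Earliest priority filing: 15 October 2018.
Base term: 15 October 2018 + 16 years → 15 October 2034.
Appellate Stay Credit: +201 days → 4 May 2035.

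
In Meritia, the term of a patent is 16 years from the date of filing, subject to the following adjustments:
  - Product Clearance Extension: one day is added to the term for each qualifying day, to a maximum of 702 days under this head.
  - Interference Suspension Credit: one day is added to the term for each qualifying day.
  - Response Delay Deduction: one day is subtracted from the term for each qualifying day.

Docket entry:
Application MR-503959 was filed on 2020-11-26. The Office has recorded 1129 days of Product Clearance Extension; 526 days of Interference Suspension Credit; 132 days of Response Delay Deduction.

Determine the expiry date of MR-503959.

2039-11-27

Base term: filing date + 16 years → 26 November 2036.
Product Clearance Extension: 1129 days claimed exceeds the 702-day cap, so +702 days → 29 October 2038.
Interference Suspension Credit: +526 days → 7 April 2040.
Response Delay Deduction: −132 days → 27 November 2039.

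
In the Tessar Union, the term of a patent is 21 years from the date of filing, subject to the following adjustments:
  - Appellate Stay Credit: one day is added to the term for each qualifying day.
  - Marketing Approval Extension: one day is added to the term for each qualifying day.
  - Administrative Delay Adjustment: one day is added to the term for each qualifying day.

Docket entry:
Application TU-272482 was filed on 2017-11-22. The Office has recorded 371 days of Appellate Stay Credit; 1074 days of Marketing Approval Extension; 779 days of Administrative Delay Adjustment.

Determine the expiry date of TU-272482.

December 24, 2044

Base term: filing date + 21 years → 22 November 2038.
Appellate Stay Credit: +371 days → 28 November 2039.
Marketing Approval Extension: +1074 days → 6 November 2042.
Administrative Delay Adjustment: +779 days → 24 December 2044.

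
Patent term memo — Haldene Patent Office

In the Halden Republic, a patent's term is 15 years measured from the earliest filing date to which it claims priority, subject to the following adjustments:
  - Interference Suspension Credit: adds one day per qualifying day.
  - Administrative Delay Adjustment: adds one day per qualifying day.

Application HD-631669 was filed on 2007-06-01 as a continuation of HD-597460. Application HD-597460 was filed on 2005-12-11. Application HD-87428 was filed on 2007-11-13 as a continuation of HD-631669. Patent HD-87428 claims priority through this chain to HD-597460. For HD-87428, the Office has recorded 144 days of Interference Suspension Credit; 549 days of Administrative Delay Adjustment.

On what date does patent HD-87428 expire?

Earliest priority filing: 11 December 2005.
Base term: 11 December 2005 + 15 years → 11 December 2020.
Interference Suspension Credit: +144 days → 4 May 2021.
Administrative Delay Adjustment: +549 days → 4 November 2022.

November 4, 2022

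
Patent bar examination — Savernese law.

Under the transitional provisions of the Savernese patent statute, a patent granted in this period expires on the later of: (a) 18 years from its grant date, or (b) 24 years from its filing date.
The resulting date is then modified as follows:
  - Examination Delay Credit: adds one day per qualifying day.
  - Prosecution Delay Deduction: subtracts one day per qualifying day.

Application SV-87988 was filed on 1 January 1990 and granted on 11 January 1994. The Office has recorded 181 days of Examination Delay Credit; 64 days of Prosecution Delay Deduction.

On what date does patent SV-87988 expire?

(a) grant + 18 years → 11 January 2012.
(b) filing + 24 years → 1 January 2014.
Later of the two: 1 January 2014.
Examination Delay Credit: +181 days → 1 July 2014.
Prosecution Delay Deduction: −64 days → 28 April 2014.

April 28, 2014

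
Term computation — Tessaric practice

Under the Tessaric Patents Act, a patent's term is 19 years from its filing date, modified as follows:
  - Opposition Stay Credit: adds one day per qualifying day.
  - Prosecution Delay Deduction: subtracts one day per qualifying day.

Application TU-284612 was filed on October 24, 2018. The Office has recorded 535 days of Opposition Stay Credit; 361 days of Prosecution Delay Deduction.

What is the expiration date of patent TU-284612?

2038-04-16

Base term: filing date + 19 years → 24 October 2037.
Opposition Stay Credit: +535 days → 12 April 2039.
Prosecution Delay Deduction: −361 days → 16 April 2038.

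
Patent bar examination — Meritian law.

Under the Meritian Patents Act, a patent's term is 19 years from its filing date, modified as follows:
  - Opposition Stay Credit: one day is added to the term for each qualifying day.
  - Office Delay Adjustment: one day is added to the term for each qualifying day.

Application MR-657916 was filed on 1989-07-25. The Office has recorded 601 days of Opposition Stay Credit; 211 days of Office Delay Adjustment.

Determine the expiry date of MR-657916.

2010-10-15

Base term: filing date + 19 years → 25 July 2008.
Opposition Stay Credit: +601 days → 18 March 2010.
Office Delay Adjustment: +211 days → 15 October 2010.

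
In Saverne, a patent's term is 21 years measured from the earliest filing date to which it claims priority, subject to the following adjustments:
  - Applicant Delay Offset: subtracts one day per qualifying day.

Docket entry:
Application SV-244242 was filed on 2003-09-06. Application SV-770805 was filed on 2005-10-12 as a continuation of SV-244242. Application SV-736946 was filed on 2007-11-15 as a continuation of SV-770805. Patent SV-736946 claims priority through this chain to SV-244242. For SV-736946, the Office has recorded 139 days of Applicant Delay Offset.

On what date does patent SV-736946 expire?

2024-04-20

Earliest priority filing: 6 September 2003.
Base term: 6 September 2003 + 21 years → 6 September 2024.
Applicant Delay Offset: −139 days → 20 April 2024.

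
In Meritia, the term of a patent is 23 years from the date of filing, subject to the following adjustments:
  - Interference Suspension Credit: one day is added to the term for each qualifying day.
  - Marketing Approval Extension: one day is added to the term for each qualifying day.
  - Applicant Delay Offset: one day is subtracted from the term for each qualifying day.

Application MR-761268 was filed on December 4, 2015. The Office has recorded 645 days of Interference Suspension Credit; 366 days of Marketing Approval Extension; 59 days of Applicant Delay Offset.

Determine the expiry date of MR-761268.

Base term: filing date + 23 years → 4 December 2038.
Interference Suspension Credit: +645 days → 9 September 2040.
Marketing Approval Extension: +366 days → 10 September 2041.
Applicant Delay Offset: −59 days → 13 July 2041.

2041-07-13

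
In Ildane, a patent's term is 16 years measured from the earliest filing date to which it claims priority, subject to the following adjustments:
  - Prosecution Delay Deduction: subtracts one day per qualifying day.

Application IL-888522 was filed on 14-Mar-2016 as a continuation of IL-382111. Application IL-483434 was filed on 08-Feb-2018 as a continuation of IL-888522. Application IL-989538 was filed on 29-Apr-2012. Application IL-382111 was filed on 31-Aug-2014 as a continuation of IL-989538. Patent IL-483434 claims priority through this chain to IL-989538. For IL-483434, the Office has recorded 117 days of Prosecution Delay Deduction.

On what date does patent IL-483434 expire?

2028-01-03

Earliest priority filing: 29 April 2012.
Base term: 29 April 2012 + 16 years → 29 April 2028.
Prosecution Delay Deduction: −117 days → 3 January 2028.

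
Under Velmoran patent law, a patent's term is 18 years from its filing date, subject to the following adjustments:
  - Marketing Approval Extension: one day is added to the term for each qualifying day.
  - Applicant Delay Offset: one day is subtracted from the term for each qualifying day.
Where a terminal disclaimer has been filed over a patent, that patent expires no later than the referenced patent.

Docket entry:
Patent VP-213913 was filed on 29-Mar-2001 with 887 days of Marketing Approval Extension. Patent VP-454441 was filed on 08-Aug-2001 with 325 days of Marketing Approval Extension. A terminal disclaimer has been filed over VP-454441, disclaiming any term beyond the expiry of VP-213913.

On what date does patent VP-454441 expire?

Natural term of VP-454441:
  Base: filing + 18 years → 8 August 2019.
  Marketing Approval Extension: +325 days → 28 June 2020.
Expiry of referenced patent VP-213913:
  Base: filing + 18 years → 29 March 2019.
  Marketing Approval Extension: +887 days → 1 September 2021.
Terminal disclaimer: VP-454441 expires on the earlier of 28 June 2020 and 1 September 2021.

2020-06-28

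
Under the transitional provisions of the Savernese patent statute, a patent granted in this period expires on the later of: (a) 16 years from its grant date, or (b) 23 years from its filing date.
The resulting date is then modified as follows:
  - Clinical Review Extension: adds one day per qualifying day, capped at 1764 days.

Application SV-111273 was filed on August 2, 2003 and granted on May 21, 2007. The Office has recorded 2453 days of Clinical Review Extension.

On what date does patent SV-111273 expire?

June 1, 2031

(a) grant + 16 years → 21 May 2023.
(b) filing + 23 years → 2 August 2026.
Later of the two: 2 August 2026.
Clinical Review Extension: 2453 days claimed exceeds the 1764-day cap, so +1764 days → 1 June 2031.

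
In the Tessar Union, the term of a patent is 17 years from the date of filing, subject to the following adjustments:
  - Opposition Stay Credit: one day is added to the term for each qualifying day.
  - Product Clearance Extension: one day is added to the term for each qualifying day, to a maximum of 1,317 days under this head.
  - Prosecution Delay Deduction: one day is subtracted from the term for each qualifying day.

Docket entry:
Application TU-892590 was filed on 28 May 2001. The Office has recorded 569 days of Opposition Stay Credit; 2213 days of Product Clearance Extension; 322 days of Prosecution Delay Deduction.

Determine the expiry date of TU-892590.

2022-09-08

Base term: filing date + 17 years → 28 May 2018.
Opposition Stay Credit: +569 days → 18 December 2019.
Product Clearance Extension: 2213 days claimed exceeds the 1317-day cap, so +1317 days → 27 July 2023.
Prosecution Delay Deduction: −322 days → 8 September 2022.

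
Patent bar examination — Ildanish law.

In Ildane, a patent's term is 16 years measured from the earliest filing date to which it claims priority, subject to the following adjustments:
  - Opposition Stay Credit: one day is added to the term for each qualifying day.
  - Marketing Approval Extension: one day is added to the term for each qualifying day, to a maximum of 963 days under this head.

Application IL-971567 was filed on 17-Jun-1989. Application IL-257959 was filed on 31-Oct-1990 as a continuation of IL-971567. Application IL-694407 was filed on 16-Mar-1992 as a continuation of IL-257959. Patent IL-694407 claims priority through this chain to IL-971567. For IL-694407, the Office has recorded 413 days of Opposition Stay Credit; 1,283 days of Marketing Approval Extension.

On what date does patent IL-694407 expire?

Earliest priority filing: 17 June 1989.
Base term: 17 June 1989 + 16 years → 17 June 2005.
Opposition Stay Credit: +413 days → 4 August 2006.
Marketing Approval Extension: 1283 days claimed exceeds the 963-day cap, so +963 days → 24 March 2009.

2009-03-24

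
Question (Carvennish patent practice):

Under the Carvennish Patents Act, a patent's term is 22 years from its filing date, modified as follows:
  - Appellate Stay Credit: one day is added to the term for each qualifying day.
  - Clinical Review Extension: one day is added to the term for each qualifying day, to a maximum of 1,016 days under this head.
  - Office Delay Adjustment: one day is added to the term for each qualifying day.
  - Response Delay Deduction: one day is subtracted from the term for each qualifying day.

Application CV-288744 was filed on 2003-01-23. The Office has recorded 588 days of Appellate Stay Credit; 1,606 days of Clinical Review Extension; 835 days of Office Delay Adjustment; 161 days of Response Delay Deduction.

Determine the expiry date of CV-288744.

Base term: filing date + 22 years → 23 January 2025.
Appellate Stay Credit: +588 days → 3 September 2026.
Clinical Review Extension: 1606 days claimed exceeds the 1016-day cap, so +1016 days → 15 June 2029.
Office Delay Adjustment: +835 days → 28 September 2031.
Response Delay Deduction: −161 days → 20 April 2031.

April 20, 2031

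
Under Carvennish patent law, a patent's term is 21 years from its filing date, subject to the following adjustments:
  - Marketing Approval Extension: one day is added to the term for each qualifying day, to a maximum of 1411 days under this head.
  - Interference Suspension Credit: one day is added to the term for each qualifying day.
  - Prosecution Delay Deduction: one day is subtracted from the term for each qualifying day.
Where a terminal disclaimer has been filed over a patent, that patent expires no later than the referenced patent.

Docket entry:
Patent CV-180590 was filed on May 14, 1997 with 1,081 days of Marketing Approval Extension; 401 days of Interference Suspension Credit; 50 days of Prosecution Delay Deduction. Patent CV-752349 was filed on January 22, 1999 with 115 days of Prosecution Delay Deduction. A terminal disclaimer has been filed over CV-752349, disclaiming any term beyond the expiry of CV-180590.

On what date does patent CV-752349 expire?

2019-09-29

Natural term of CV-752349:
  Base: filing + 21 years → 22 January 2020.
  Prosecution Delay Deduction: −115 days → 29 September 2019.
Expiry of referenced patent CV-180590:
  Base: filing + 21 years → 14 May 2018.
  Marketing Approval Extension: 1081 days (within the 1411-day cap) → +1081 days → 29 April 2021.
  Interference Suspension Credit: +401 days → 4 June 2022.
  Prosecution Delay Deduction: −50 days → 15 April 2022.
Terminal disclaimer: CV-752349 expires on the earlier of 29 September 2019 and 15 April 2022.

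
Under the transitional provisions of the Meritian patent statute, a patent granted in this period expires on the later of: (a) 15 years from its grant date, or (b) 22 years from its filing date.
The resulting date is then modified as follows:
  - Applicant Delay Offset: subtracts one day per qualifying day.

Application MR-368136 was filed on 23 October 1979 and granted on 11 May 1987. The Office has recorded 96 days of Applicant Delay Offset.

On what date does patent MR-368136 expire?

(a) grant + 15 years → 11 May 2002.
(b) filing + 22 years → 23 October 2001.
Later of the two: 11 May 2002.
Applicant Delay Offset: −96 days → 4 February 2002.

2002-02-04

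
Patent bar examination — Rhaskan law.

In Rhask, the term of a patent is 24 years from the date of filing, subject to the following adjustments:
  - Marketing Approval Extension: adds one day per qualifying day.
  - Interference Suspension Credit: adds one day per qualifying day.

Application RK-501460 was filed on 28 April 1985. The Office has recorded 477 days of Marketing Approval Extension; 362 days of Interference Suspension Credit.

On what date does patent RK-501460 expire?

2011-08-15

Base term: filing date + 24 years → 28 April 2009.
Marketing Approval Extension: +477 days → 18 August 2010.
Interference Suspension Credit: +362 days → 15 August 2011.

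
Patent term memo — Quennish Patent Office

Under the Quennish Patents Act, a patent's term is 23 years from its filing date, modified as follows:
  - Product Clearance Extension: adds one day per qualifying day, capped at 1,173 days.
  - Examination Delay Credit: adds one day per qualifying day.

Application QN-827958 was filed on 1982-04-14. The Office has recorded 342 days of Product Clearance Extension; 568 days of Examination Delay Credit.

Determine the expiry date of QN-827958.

Base term: filing date + 23 years → 14 April 2005.
Product Clearance Extension: 342 days (within the 1173-day cap) → +342 days → 22 March 2006.
Examination Delay Credit: +568 days → 11 October 2007.

October 11, 2007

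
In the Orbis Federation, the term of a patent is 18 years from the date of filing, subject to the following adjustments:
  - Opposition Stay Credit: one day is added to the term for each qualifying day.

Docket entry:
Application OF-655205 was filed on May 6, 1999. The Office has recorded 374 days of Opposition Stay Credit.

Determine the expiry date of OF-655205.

2018-05-15

Base term: filing date + 18 years → 6 May 2017.
Opposition Stay Credit: +374 days → 15 May 2018.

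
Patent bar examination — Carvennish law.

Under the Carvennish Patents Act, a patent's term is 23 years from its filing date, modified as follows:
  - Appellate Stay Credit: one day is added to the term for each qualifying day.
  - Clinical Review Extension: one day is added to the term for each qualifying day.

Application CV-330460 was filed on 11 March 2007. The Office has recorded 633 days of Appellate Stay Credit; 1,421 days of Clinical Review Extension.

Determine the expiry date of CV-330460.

Base term: filing date + 23 years → 11 March 2030.
Appellate Stay Credit: +633 days → 4 December 2031.
Clinical Review Extension: +1421 days → 25 October 2035.

2035-10-25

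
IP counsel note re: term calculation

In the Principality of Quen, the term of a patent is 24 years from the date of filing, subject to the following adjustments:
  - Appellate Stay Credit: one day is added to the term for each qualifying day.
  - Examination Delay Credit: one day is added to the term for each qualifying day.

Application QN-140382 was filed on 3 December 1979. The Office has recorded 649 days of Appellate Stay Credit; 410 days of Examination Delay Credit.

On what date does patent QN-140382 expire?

October 27, 2006

Base term: filing date + 24 years → 3 December 2003.
Appellate Stay Credit: +649 days → 12 September 2005.
Examination Delay Credit: +410 days → 27 October 2006.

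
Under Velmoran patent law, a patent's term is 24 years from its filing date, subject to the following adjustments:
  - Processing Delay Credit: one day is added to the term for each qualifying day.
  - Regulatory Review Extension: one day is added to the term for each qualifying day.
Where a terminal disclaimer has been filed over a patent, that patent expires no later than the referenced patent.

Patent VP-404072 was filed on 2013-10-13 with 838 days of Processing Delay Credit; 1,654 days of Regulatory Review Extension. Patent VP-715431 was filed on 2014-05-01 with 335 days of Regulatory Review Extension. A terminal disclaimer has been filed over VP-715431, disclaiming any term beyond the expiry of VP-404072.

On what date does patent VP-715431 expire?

Natural term of VP-715431:
  Base: filing + 24 years → 1 May 2038.
  Regulatory Review Extension: +335 days → 1 April 2039.
Expiry of referenced patent VP-404072:
  Base: filing + 24 years → 13 October 2037.
  Processing Delay Credit: +838 days → 29 January 2040.
  Regulatory Review Extension: +1654 days → 9 August 2044.
Terminal disclaimer: VP-715431 expires on the earlier of 1 April 2039 and 9 August 2044.

2039-04-01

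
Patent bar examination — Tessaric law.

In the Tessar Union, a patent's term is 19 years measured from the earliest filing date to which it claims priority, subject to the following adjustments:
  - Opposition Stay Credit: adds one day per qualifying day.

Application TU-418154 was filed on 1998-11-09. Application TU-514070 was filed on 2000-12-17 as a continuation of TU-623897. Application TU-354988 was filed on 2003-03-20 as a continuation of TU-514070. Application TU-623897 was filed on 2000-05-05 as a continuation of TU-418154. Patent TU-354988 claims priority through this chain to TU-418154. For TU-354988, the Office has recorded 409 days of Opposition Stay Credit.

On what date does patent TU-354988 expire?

Earliest priority filing: 9 November 1998.
Base term: 9 November 1998 + 19 years → 9 November 2017.
Opposition Stay Credit: +409 days → 23 December 2018.

2018-12-23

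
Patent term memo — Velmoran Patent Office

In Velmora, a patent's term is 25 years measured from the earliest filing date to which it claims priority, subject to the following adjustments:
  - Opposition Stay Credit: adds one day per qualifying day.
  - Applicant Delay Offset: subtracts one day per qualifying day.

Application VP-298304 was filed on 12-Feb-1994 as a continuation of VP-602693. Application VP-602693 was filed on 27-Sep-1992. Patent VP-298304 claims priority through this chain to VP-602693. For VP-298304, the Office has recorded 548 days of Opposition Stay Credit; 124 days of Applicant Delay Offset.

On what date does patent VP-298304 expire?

Earliest priority filing: 27 September 1992.
Base term: 27 September 1992 + 25 years → 27 September 2017.
Opposition Stay Credit: +548 days → 29 March 2019.
Applicant Delay Offset: −124 days → 25 November 2018.

November 25, 2018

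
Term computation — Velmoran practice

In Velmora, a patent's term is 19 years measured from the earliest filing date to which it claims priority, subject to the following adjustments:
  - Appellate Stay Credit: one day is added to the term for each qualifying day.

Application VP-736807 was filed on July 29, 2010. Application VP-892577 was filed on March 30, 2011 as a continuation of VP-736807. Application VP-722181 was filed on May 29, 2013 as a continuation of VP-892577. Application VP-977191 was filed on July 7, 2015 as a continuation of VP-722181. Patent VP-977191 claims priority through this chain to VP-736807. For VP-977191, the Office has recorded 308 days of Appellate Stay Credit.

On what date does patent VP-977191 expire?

Earliest priority filing: 29 July 2010.
Base term: 29 July 2010 + 19 years → 29 July 2029.
Appellate Stay Credit: +308 days → 2 June 2030.

June 2, 2030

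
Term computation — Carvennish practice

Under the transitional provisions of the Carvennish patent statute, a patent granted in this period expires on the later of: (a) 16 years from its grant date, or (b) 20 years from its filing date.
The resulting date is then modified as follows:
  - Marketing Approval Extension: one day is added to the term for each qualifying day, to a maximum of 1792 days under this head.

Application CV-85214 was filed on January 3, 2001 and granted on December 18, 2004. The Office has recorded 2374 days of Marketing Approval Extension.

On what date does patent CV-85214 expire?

November 30, 2025

(a) grant + 16 years → 18 December 2020.
(b) filing + 20 years → 3 January 2021.
Later of the two: 3 January 2021.
Marketing Approval Extension: 2374 days claimed exceeds the 1792-day cap, so +1792 days → 30 November 2025.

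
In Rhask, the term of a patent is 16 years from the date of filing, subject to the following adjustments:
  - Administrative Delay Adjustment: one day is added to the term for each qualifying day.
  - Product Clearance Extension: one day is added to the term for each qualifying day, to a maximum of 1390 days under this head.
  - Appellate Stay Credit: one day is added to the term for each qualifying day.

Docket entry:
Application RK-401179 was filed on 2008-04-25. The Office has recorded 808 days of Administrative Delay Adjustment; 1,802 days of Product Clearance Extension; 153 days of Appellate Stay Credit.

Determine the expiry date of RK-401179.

October 2, 2030

Base term: filing date + 16 years → 25 April 2024.
Administrative Delay Adjustment: +808 days → 12 July 2026.
Product Clearance Extension: 1802 days claimed exceeds the 1390-day cap, so +1390 days → 2 May 2030.
Appellate Stay Credit: +153 days → 2 October 2030.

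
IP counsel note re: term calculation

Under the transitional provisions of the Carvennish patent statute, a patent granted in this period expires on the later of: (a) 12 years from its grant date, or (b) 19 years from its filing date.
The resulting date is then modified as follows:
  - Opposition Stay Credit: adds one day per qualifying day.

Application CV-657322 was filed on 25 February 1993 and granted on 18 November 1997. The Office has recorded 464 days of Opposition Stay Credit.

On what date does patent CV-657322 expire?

(a) grant + 12 years → 18 November 2009.
(b) filing + 19 years → 25 February 2012.
Later of the two: 25 February 2012.
Opposition Stay Credit: +464 days → 3 June 2013.

June 3, 2013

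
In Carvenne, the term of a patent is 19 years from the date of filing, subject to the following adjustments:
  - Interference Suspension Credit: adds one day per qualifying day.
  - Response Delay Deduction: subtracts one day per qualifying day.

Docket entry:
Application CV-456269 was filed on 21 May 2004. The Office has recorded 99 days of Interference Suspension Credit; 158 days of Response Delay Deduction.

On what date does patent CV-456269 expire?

March 23, 2023

Base term: filing date + 19 years → 21 May 2023.
Interference Suspension Credit: +99 days → 28 August 2023.
Response Delay Deduction: −158 days → 23 March 2023.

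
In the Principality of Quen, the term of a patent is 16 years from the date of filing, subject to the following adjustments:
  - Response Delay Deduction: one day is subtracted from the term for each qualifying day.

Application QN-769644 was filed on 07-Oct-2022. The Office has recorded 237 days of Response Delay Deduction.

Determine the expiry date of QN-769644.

2038-02-12

Base term: filing date + 16 years → 7 October 2038.
Response Delay Deduction: −237 days → 12 February 2038.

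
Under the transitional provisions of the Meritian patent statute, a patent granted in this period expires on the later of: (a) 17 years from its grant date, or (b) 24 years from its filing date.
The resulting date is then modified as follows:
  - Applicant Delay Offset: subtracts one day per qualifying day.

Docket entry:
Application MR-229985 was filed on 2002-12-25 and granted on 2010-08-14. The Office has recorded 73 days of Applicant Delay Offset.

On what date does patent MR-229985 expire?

June 2, 2027

(a) grant + 17 years → 14 August 2027.
(b) filing + 24 years → 25 December 2026.
Later of the two: 14 August 2027.
Applicant Delay Offset: −73 days → 2 June 2027.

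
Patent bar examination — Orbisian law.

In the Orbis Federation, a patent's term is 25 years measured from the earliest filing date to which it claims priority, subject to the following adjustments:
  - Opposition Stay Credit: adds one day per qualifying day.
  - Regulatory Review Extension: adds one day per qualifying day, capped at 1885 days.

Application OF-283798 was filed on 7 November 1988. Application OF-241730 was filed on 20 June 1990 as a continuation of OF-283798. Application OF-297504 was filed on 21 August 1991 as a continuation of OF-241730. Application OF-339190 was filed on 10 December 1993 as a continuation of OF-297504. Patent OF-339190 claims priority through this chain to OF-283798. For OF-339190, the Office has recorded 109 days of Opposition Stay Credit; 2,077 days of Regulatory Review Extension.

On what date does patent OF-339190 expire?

Earliest priority filing: 7 November 1988.
Base term: 7 November 1988 + 25 years → 7 November 2013.
Opposition Stay Credit: +109 days → 24 February 2014.
Regulatory Review Extension: 2077 days claimed exceeds the 1885-day cap, so +1885 days → 24 April 2019.

2019-04-24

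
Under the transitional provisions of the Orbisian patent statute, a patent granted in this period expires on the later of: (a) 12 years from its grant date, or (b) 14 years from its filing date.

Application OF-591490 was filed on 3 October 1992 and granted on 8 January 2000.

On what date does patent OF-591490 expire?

(a) grant + 12 years → 8 January 2012.
(b) filing + 14 years → 3 October 2006.
Later of the two: 8 January 2012.

January 8, 2012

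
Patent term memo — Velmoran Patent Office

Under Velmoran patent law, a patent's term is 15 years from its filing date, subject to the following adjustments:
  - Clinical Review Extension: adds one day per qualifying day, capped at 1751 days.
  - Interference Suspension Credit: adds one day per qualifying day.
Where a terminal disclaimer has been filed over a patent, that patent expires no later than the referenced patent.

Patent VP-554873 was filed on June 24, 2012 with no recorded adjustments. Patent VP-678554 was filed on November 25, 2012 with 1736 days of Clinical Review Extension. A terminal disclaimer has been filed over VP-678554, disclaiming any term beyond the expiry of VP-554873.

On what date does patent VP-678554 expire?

June 24, 2027

Natural term of VP-678554:
  Base: filing + 15 years → 25 November 2027.
  Clinical Review Extension: 1736 days (within the 1751-day cap) → +1736 days → 26 August 2032.
Expiry of referenced patent VP-554873:
  Base: filing + 15 years → 24 June 2027.
Terminal disclaimer: VP-678554 expires on the earlier of 26 August 2032 and 24 June 2027.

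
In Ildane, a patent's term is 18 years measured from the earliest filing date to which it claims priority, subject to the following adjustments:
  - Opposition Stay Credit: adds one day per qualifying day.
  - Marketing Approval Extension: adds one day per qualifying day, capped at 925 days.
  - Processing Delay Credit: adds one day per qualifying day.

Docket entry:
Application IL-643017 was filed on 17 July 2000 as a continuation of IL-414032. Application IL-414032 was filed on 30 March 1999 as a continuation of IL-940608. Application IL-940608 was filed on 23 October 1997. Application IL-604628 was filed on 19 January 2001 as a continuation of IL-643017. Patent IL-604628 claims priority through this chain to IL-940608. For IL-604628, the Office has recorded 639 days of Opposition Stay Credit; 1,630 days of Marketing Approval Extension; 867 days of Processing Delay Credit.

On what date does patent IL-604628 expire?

Earliest priority filing: 23 October 1997.
Base term: 23 October 1997 + 18 years → 23 October 2015.
Opposition Stay Credit: +639 days → 23 July 2017.
Marketing Approval Extension: 1630 days claimed exceeds the 925-day cap, so +925 days → 3 February 2020.
Processing Delay Credit: +867 days → 19 June 2022.

June 19, 2022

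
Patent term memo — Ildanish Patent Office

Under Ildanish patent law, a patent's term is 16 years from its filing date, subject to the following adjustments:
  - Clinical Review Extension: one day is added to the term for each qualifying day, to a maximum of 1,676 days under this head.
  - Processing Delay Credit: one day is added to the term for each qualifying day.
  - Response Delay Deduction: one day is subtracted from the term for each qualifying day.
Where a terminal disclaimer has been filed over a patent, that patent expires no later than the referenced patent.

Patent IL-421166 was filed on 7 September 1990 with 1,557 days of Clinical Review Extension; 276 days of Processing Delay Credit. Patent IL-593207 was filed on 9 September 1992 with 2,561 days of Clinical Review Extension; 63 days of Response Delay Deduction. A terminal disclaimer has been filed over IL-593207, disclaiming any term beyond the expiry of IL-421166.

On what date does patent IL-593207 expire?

Natural term of IL-593207:
  Base: filing + 16 years → 9 September 2008.
  Clinical Review Extension: 2561 days claimed exceeds the 1676-day cap, so +1676 days → 12 April 2013.
  Response Delay Deduction: −63 days → 8 February 2013.
Expiry of referenced patent IL-421166:
  Base: filing + 16 years → 7 September 2006.
  Clinical Review Extension: 1557 days (within the 1676-day cap) → +1557 days → 12 December 2010.
  Processing Delay Credit: +276 days → 14 September 2011.
Terminal disclaimer: IL-593207 expires on the earlier of 8 February 2013 and 14 September 2011.

2011-09-14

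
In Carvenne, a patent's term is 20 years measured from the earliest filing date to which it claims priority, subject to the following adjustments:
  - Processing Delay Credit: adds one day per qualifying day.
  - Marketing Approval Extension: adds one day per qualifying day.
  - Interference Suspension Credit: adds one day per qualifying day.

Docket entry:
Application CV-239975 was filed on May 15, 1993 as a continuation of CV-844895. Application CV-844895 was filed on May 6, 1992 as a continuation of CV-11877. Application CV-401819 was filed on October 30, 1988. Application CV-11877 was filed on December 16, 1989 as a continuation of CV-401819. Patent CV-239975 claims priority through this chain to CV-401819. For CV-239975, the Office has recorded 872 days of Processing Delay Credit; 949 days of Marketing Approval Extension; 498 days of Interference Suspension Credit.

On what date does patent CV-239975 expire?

Earliest priority filing: 30 October 1988.
Base term: 30 October 1988 + 20 years → 30 October 2008.
Processing Delay Credit: +872 days → 21 March 2011.
Marketing Approval Extension: +949 days → 25 October 2013.
Interference Suspension Credit: +498 days → 7 March 2015.

March 7, 2015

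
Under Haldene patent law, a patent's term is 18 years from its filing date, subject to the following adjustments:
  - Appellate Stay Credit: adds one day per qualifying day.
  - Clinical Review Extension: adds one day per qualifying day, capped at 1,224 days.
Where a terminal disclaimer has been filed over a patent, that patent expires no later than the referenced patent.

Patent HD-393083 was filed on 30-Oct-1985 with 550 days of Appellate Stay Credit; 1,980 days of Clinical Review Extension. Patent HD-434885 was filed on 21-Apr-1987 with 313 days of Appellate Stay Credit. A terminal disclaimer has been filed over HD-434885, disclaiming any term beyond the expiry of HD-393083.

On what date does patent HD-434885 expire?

February 28, 2006

Natural term of HD-434885:
  Base: filing + 18 years → 21 April 2005.
  Appellate Stay Credit: +313 days → 28 February 2006.
Expiry of referenced patent HD-393083:
  Base: filing + 18 years → 30 October 2003.
  Appellate Stay Credit: +550 days → 2 May 2005.
  Clinical Review Extension: 1980 days claimed exceeds the 1224-day cap, so +1224 days → 7 September 2008.
Terminal disclaimer: HD-434885 expires on the earlier of 28 February 2006 and 7 September 2008.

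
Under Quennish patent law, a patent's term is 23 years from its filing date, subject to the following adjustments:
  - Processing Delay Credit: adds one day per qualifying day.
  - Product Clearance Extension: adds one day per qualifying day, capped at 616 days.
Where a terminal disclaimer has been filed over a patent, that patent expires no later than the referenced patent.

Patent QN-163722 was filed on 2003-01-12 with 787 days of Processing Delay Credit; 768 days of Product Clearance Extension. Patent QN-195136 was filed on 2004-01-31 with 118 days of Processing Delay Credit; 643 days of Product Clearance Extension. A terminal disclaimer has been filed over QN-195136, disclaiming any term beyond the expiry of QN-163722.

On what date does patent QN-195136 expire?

Natural term of QN-195136:
  Base: filing + 23 years → 31 January 2027.
  Processing Delay Credit: +118 days → 29 May 2027.
  Product Clearance Extension: 643 days claimed exceeds the 616-day cap, so +616 days → 3 February 2029.
Expiry of referenced patent QN-163722:
  Base: filing + 23 years → 12 January 2026.
  Processing Delay Credit: +787 days → 9 March 2028.
  Product Clearance Extension: 768 days claimed exceeds the 616-day cap, so +616 days → 15 November 2029.
Terminal disclaimer: QN-195136 expires on the earlier of 3 February 2029 and 15 November 2029.

2029-02-03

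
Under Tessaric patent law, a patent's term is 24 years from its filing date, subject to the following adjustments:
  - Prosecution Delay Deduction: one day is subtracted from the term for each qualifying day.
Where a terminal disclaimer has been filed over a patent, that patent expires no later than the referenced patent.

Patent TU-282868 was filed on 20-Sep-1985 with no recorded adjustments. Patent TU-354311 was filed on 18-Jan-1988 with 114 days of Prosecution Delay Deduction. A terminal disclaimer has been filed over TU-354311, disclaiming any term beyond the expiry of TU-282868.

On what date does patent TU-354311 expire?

September 20, 2009

Natural term of TU-354311:
  Base: filing + 24 years → 18 January 2012.
  Prosecution Delay Deduction: −114 days → 26 September 2011.
Expiry of referenced patent TU-282868:
  Base: filing + 24 years → 20 September 2009.
Terminal disclaimer: TU-354311 expires on the earlier of 26 September 2011 and 20 September 2009.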